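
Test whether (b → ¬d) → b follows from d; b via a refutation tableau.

Initial set: {T d; T b; F ((b → ¬d) → b)}.
F ((b → ¬d) → b): α-rule — add T (b → ¬d), F b.
× closes — contains both b and ¬b.
All 1 branch closes.
Every branch closed, so the premises entail the conclusion.

Yes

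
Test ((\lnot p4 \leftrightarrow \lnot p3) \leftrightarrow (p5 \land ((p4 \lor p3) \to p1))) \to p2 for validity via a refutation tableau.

Assume the negation and expand:
Initial set: {\lnot (((\lnot p4 \leftrightarrow \lnot p3) \leftrightarrow (p5 \land ((p4 \lor p3) \to p1))) \to p2)}.
\lnot (((\lnot p4 \leftrightarrow \lnot p3) \leftrightarrow (p5 \land ((p4 \lor p3) \to p1))) \to p2): α-rule — add ((\lnot p4 \leftrightarrow \lnot p3) \leftrightarrow (p5 \land ((p4 \lor p3) \to p1))), \lnot p2.
((\lnot p4 \leftrightarrow \lnot p3) \leftrightarrow (p5 \land ((p4 \lor p3) \to p1))): β-rule — branch into (\lnot p4 \leftrightarrow \lnot p3), (p5 \land ((p4 \lor p3) \to p1))  //  \lnot (\lnot p4 \leftrightarrow \lnot p3), \lnot (p5 \land ((p4 \lor p3) \to p1)).
  branch 1 (add (\lnot p4 \leftrightarrow \lnot p3), (p5 \land ((p4 \lor p3) \to p1))):
    (p5 \land ((p4 \lor p3) \to p1)): α-rule — add p5, ((p4 \lor p3) \to p1).
    (\lnot p4 \leftrightarrow \lnot p3): β-rule — branch into \lnot p4, \lnot p3  //  \lnot \lnot p4, \lnot \lnot p3.
      branch 1.1 (add \lnot p4, \lnot p3):
        ((p4 \lor p3) \to p1): β-rule — branch into \lnot (p4 \lor p3)  //  p1.
          branch 1.1.1 (add \lnot (p4 \lor p3)):
            \lnot (p4 \lor p3): α-rule — add \lnot p4, \lnot p3.
            ○ open, literals {p2=F, p3=F, p4=F, p5=T}.
          branch 1.1.2 (add p1):
            ○ open, literals {p1=T, p2=F, p3=F, p4=F, p5=T}.
      branch 1.2 (add \lnot \lnot p4, \lnot \lnot p3):
        ((p4 \lor p3) \to p1): β-rule — branch into \lnot (p4 \lor p3)  //  p1.
          branch 1.2.1 (add \lnot (p4 \lor p3)):
            \lnot (p4 \lor p3): α-rule — add \lnot p4, \lnot p3.
            × closes — contains both p4 and \lnot p4.
          branch 1.2.2 (add p1):
            ○ open, literals {p1=T, p2=F, p3=T, p4=T, p5=T}.
  branch 2 (add \lnot (\lnot p4 \leftrightarrow \lnot p3), \lnot (p5 \land ((p4 \lor p3) \to p1))):
    \lnot (\lnot p4 \leftrightarrow \lnot p3): β-rule — branch into \lnot p4, \lnot \lnot p3  //  \lnot \lnot p4, \lnot p3.
      branch 2.1 (add \lnot p4, \lnot \lnot p3):
        \lnot (p5 \land ((p4 \lor p3) \to p1)): β-rule — branch into \lnot p5  //  \lnot ((p4 \lor p3) \to p1).
          branch 2.1.1 (add \lnot p5):
            ○ open, literals {p2=F, p3=T, p4=F, p5=F}.
          branch 2.1.2 (add \lnot ((p4 \lor p3) \to p1)):
            \lnot ((p4 \lor p3) \to p1): α-rule — add (p4 \lor p3), \lnot p1.
            (p4 \lor p3): β-rule — branch into p4  //  p3.
              branch 2.1.2.1 (add p4):
                × closes — contains both p4 and \lnot p4.
              branch 2.1.2.2 (add p3):
                ○ open, literals {p1=F, p2=F, p3=T, p4=F}.
      branch 2.2 (add \lnot \lnot p4, \lnot p3):
        \lnot (p5 \land ((p4 \lor p3) \to p1)): β-rule — branch into \lnot p5  //  \lnot ((p4 \lor p3) \to p1).
          branch 2.2.1 (add \lnot p5):
            ○ open, literals {p2=F, p3=F, p4=T, p5=F}.
          branch 2.2.2 (add \lnot ((p4 \lor p3) \to p1)):
            \lnot ((p4 \lor p3) \to p1): α-rule — add (p4 \lor p3), \lnot p1.
            (p4 \lor p3): β-rule — branch into p4  //  p3.
              branch 2.2.2.1 (add p4):
                ○ open, literals {p1=F, p2=F, p3=F, p4=T}.
              branch 2.2.2.2 (add p3):
                × closes — contains both p3 and \lnot p3.
3 branches closed, 7 open.
An open branch gives a countermodel: p2=F, p3=F, p4=F, p5=T (unmentioned atoms arbitrary); under it the original formula is false.

Not valid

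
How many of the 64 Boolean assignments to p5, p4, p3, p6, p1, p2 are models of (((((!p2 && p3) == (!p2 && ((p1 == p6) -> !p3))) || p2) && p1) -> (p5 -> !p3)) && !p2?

Initial set: {((((((!p2 && p3) == (!p2 && ((p1 == p6) -> !p3))) || p2) && p1) -> (p5 -> !p3)) && !p2)}.
((((((!p2 && p3) == (!p2 && ((p1 == p6) -> !p3))) || p2) && p1) -> (p5 -> !p3)) && !p2): α-rule — add (((((!p2 && p3) == (!p2 && ((p1 == p6) -> !p3))) || p2) && p1) -> (p5 -> !p3)), !p2.
(((((!p2 && p3) == (!p2 && ((p1 == p6) -> !p3))) || p2) && p1) -> (p5 -> !p3)): β-rule — branch into !((((!p2 && p3) == (!p2 && ((p1 == p6) -> !p3))) || p2) && p1)  //  (p5 -> !p3).
  branch 1 (add !((((!p2 && p3) == (!p2 && ((p1 == p6) -> !p3))) || p2) && p1)):
    !((((!p2 && p3) == (!p2 && ((p1 == p6) -> !p3))) || p2) && p1): β-rule — branch into !(((!p2 && p3) == (!p2 && ((p1 == p6) -> !p3))) || p2)  //  !p1.
      branch 1.1 (add !(((!p2 && p3) == (!p2 && ((p1 == p6) -> !p3))) || p2)):
        !(((!p2 && p3) == (!p2 && ((p1 == p6) -> !p3))) || p2): α-rule — add !((!p2 && p3) == (!p2 && ((p1 == p6) -> !p3))), !p2.
        !((!p2 && p3) == (!p2 && ((p1 == p6) -> !p3))): β-rule — branch into (!p2 && p3), !(!p2 && ((p1 == p6) -> !p3))  //  !(!p2 && p3), (!p2 && ((p1 == p6) -> !p3)).
          branch 1.1.1 (add (!p2 && p3), !(!p2 && ((p1 == p6) -> !p3))):
            (!p2 && p3): α-rule — add !p2, p3.
            !(!p2 && ((p1 == p6) -> !p3)): β-rule — branch into !!p2  //  !((p1 == p6) -> !p3).
              branch 1.1.1.1 (add !!p2):
                × closes — contains both p2 and !p2.
              branch 1.1.1.2 (add !((p1 == p6) -> !p3)):
                !((p1 == p6) -> !p3): α-rule — add (p1 == p6), !!p3.
                (p1 == p6): β-rule — branch into p1, p6  //  !p1, !p6.
                  branch 1.1.1.2.1 (add p1, p6):
                    ○ open, literals {p1=T, p2=F, p3=T, p6=T}.
                  branch 1.1.1.2.2 (add !p1, !p6):
                    ○ open, literals {p1=F, p2=F, p3=T, p6=F}.
          branch 1.1.2 (add !(!p2 && p3), (!p2 && ((p1 == p6) -> !p3))):
            (!p2 && ((p1 == p6) -> !p3)): α-rule — add !p2, ((p1 == p6) -> !p3).
            !(!p2 && p3): β-rule — branch into !!p2  //  !p3.
              branch 1.1.2.1 (add !!p2):
                × closes — contains both p2 and !p2.
              branch 1.1.2.2 (add !p3):
                ((p1 == p6) -> !p3): β-rule — branch into !(p1 == p6)  //  !p3.
                  branch 1.1.2.2.1 (add !(p1 == p6)):
                    !(p1 == p6): β-rule — branch into p1, !p6  //  !p1, p6.
                      branch 1.1.2.2.1.1 (add p1, !p6):
                        ○ open, literals {p1=T, p2=F, p3=F, p6=F}.
                      branch 1.1.2.2.1.2 (add !p1, p6):
                        ○ open, literals {p1=F, p2=F, p3=F, p6=T}.
                  branch 1.1.2.2.2 (add !p3):
                    ○ open, literals {p2=F, p3=F}.
      branch 1.2 (add !p1):
        ○ open, literals {p1=F, p2=F}.
  branch 2 (add (p5 -> !p3)):
    (p5 -> !p3): β-rule — branch into !p5  //  !p3.
      branch 2.1 (add !p5):
        ○ open, literals {p2=F, p5=F}.
      branch 2.2 (add !p3):
        ○ open, literals {p2=F, p3=F}.
2 branches closed, 8 open.
Each open branch fixes some atoms; the unmentioned ones are free. Counting distinct full assignments: branch {p1=T, p2=F, p3=T, p6=T} (p5, p4) contributes 4 new; branch {p1=F, p2=F, p3=T, p6=F} (p5, p4) contributes 4 new; branch {p1=T, p2=F, p3=F, p6=F} (p5, p4) contributes 4 new; branch {p1=F, p2=F, p3=F, p6=T} (p5, p4) contributes 4 new; branch {p2=F, p3=F} (p5, p4, p6, p1) contributes 8 new; branch {p1=F, p2=F} (p5, p4, p3, p6) contributes 4 new; branch {p2=F, p5=F} (p4, p3, p6, p1) contributes 2 new; branch {p2=F, p3=F} (p5, p4, p6, p1) contributes 0 new. Total: 30.

30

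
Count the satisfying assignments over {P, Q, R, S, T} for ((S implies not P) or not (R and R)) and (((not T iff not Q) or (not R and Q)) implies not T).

21

Initial set: {(((S implies not P) or not (R and R)) and (((not T iff not Q) or (not R and Q)) implies not T))}.
(((S implies not P) or not (R and R)) and (((not T iff not Q) or (not R and Q)) implies not T)): α-rule — add ((S implies not P) or not (R and R)), (((not T iff not Q) or (not R and Q)) implies not T).
((S implies not P) or not (R and R)): β-rule — branch into (S implies not P)  //  not (R and R).
  branch 1 (add (S implies not P)):
    (((not T iff not Q) or (not R and Q)) implies not T): β-rule — branch into not ((not T iff not Q) or (not R and Q))  //  not T.
      branch 1.1 (add not ((not T iff not Q) or (not R and Q))):
        not ((not T iff not Q) or (not R and Q)): α-rule — add not (not T iff not Q), not (not R and Q).
        (S implies not P): β-rule — branch into not S  //  not P.
          branch 1.1.1 (add not S):
            not (not T iff not Q): β-rule — branch into not T, not not Q  //  not not T, not Q.
              branch 1.1.1.1 (add not T, not not Q):
                not (not R and Q): β-rule — branch into not not R  //  not Q.
                  branch 1.1.1.1.1 (add not not R):
                    ○ open, literals {Q=T, R=T, S=F, T=F}.
                  branch 1.1.1.1.2 (add not Q):
                    × closes — contains both Q and not Q.
              branch 1.1.1.2 (add not not T, not Q):
                not (not R and Q): β-rule — branch into not not R  //  not Q.
                  branch 1.1.1.2.1 (add not not R):
                    ○ open, literals {Q=F, R=T, S=F, T=T}.
                  branch 1.1.1.2.2 (add not Q):
                    ○ open, literals {Q=F, S=F, T=T}.
          branch 1.1.2 (add not P):
            not (not T iff not Q): β-rule — branch into not T, not not Q  //  not not T, not Q.
              branch 1.1.2.1 (add not T, not not Q):
                not (not R and Q): β-rule — branch into not not R  //  not Q.
                  branch 1.1.2.1.1 (add not not R):
                    ○ open, literals {P=F, Q=T, R=T, T=F}.
                  branch 1.1.2.1.2 (add not Q):
                    × closes — contains both Q and not Q.
              branch 1.1.2.2 (add not not T, not Q):
                not (not R and Q): β-rule — branch into not not R  //  not Q.
                  branch 1.1.2.2.1 (add not not R):
                    ○ open, literals {P=F, Q=F, R=T, T=T}.
                  branch 1.1.2.2.2 (add not Q):
                    ○ open, literals {P=F, Q=F, T=T}.
      branch 1.2 (add not T):
        (S implies not P): β-rule — branch into not S  //  not P.
          branch 1.2.1 (add not S):
            ○ open, literals {S=F, T=F}.
          branch 1.2.2 (add not P):
            ○ open, literals {P=F, T=F}.
  branch 2 (add not (R and R)):
    (((not T iff not Q) or (not R and Q)) implies not T): β-rule — branch into not ((not T iff not Q) or (not R and Q))  //  not T.
      branch 2.1 (add not ((not T iff not Q) or (not R and Q))):
        not ((not T iff not Q) or (not R and Q)): α-rule — add not (not T iff not Q), not (not R and Q).
        not (R and R): β-rule — branch into not R  //  not R.
          branch 2.1.1 (add not R):
            not (not T iff not Q): β-rule — branch into not T, not not Q  //  not not T, not Q.
              branch 2.1.1.1 (add not T, not not Q):
                not (not R and Q): β-rule — branch into not not R  //  not Q.
                  branch 2.1.1.1.1 (add not not R):
                    × closes — contains both R and not R.
                  branch 2.1.1.1.2 (add not Q):
                    × closes — contains both Q and not Q.
              branch 2.1.1.2 (add not not T, not Q):
                not (not R and Q): β-rule — branch into not not R  //  not Q.
                  branch 2.1.1.2.1 (add not not R):
                    × closes — contains both R and not R.
                  branch 2.1.1.2.2 (add not Q):
                    ○ open, literals {Q=F, R=F, T=T}.
          branch 2.1.2 (add not R):
            not (not T iff not Q): β-rule — branch into not T, not not Q  //  not not T, not Q.
              branch 2.1.2.1 (add not T, not not Q):
                not (not R and Q): β-rule — branch into not not R  //  not Q.
                  branch 2.1.2.1.1 (add not not R):
                    × closes — contains both R and not R.
                  branch 2.1.2.1.2 (add not Q):
                    × closes — contains both Q and not Q.
              branch 2.1.2.2 (add not not T, not Q):
                not (not R and Q): β-rule — branch into not not R  //  not Q.
                  branch 2.1.2.2.1 (add not not R):
                    × closes — contains both R and not R.
                  branch 2.1.2.2.2 (add not Q):
                    ○ open, literals {Q=F, R=F, T=T}.
      branch 2.2 (add not T):
        not (R and R): β-rule — branch into not R  //  not R.
          branch 2.2.1 (add not R):
            ○ open, literals {R=F, T=F}.
          branch 2.2.2 (add not R):
            ○ open, literals {R=F, T=F}.
8 branches closed, 12 open.
Each open branch fixes some atoms; the unmentioned ones are free. Counting distinct full assignments: branch {Q=T, R=T, S=F, T=F} (P) contributes 2 new; branch {Q=F, R=T, S=F, T=T} (P) contributes 2 new; branch {Q=F, S=F, T=T} (P, R) contributes 2 new; branch {P=F, Q=T, R=T, T=F} (S) contributes 1 new; branch {P=F, Q=F, R=T, T=T} (S) contributes 1 new; branch {P=F, Q=F, T=T} (R, S) contributes 1 new; branch {S=F, T=F} (P, Q, R) contributes 6 new; branch {P=F, T=F} (Q, R, S) contributes 3 new; branch {Q=F, R=F, T=T} (P, S) contributes 1 new; branch {Q=F, R=F, T=T} (P, S) contributes 0 new; branch {R=F, T=F} (P, Q, S) contributes 2 new; branch {R=F, T=F} (P, Q, S) contributes 0 new. Total: 21.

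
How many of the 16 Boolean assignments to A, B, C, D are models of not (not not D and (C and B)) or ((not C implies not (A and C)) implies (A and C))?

Initial set: {(not (not not D and (C and B)) or ((not C implies not (A and C)) implies (A and C)))}.
(not (not not D and (C and B)) or ((not C implies not (A and C)) implies (A and C))): β-rule — branch into not (not not D and (C and B))  //  ((not C implies not (A and C)) implies (A and C)).
  branch 1 (add not (not not D and (C and B))):
    not (not not D and (C and B)): β-rule — branch into not not not D  //  not (C and B).
      branch 1.1 (add not not not D):
        not not not D: drop double negation, giving not D.
        ○ open, literals {D=F}.
      branch 1.2 (add not (C and B)):
        not (C and B): β-rule — branch into not C  //  not B.
          branch 1.2.1 (add not C):
            ○ open, literals {C=F}.
          branch 1.2.2 (add not B):
            ○ open, literals {B=F}.
  branch 2 (add ((not C implies not (A and C)) implies (A and C))):
    ((not C implies not (A and C)) implies (A and C)): β-rule — branch into not (not C implies not (A and C))  //  (A and C).
      branch 2.1 (add not (not C implies not (A and C))):
        not (not C implies not (A and C)): α-rule — add not C, not not (A and C).
        not not (A and C): α-rule — add A, C.
        × closes — contains both C and not C.
      branch 2.2 (add (A and C)):
        (A and C): α-rule — add A, C.
        ○ open, literals {A=T, C=T}.
1 branch closed, 4 open.
Each open branch fixes some atoms; the unmentioned ones are free. Counting distinct full assignments: branch {D=F} (A, B, C) contributes 8 new; branch {C=F} (A, B, D) contributes 4 new; branch {B=F} (A, C, D) contributes 2 new; branch {A=T, C=T} (B, D) contributes 1 new. Total: 15.

15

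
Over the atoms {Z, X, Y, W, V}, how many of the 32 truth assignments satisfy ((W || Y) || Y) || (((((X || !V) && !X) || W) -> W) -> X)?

Initial set: {(((W || Y) || Y) || (((((X || !V) && !X) || W) -> W) -> X))}.
(((W || Y) || Y) || (((((X || !V) && !X) || W) -> W) -> X)): β-rule — branch into ((W || Y) || Y)  //  (((((X || !V) && !X) || W) -> W) -> X).
  branch 1 (add ((W || Y) || Y)):
    ((W || Y) || Y): β-rule — branch into (W || Y)  //  Y.
      branch 1.1 (add (W || Y)):
        (W || Y): β-rule — branch into W  //  Y.
          branch 1.1.1 (add W):
            ○ open, literals {W=T}.
          branch 1.1.2 (add Y):
            ○ open, literals {Y=T}.
      branch 1.2 (add Y):
        ○ open, literals {Y=T}.
  branch 2 (add (((((X || !V) && !X) || W) -> W) -> X)):
    (((((X || !V) && !X) || W) -> W) -> X): β-rule — branch into !((((X || !V) && !X) || W) -> W)  //  X.
      branch 2.1 (add !((((X || !V) && !X) || W) -> W)):
        !((((X || !V) && !X) || W) -> W): α-rule — add (((X || !V) && !X) || W), !W.
        (((X || !V) && !X) || W): β-rule — branch into ((X || !V) && !X)  //  W.
          branch 2.1.1 (add ((X || !V) && !X)):
            ((X || !V) && !X): α-rule — add (X || !V), !X.
            (X || !V): β-rule — branch into X  //  !V.
              branch 2.1.1.1 (add X):
                × closes — contains both X and !X.
              branch 2.1.1.2 (add !V):
                ○ open, literals {V=F, W=F, X=F}.
          branch 2.1.2 (add W):
            × closes — contains both W and !W.
      branch 2.2 (add X):
        ○ open, literals {X=T}.
2 branches closed, 5 open.
Each open branch fixes some atoms; the unmentioned ones are free. Counting distinct full assignments: branch {W=T} (Z, X, Y, V) contributes 16 new; branch {Y=T} (Z, X, W, V) contributes 8 new; branch {Y=T} (Z, X, W, V) contributes 0 new; branch {V=F, W=F, X=F} (Z, Y) contributes 2 new; branch {X=T} (Z, Y, W, V) contributes 4 new. Total: 30.

30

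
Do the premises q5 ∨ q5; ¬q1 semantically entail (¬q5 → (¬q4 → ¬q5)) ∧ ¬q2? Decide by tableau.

Initial set: {(q5 ∨ q5); ¬q1; ¬((¬q5 → (¬q4 → ¬q5)) ∧ ¬q2)}.
(q5 ∨ q5): β-rule — branch into q5  //  q5.
  branch 1 (add q5):
    ¬((¬q5 → (¬q4 → ¬q5)) ∧ ¬q2): β-rule — branch into ¬(¬q5 → (¬q4 → ¬q5))  //  ¬¬q2.
      branch 1.1 (add ¬(¬q5 → (¬q4 → ¬q5))):
        ¬(¬q5 → (¬q4 → ¬q5)): α-rule — add ¬q5, ¬(¬q4 → ¬q5).
        × closes — contains both q5 and ¬q5.
      branch 1.2 (add ¬¬q2):
        ○ open, literals {q1=false, q2=true, q5=true}.
  branch 2 (add q5):
    ¬((¬q5 → (¬q4 → ¬q5)) ∧ ¬q2): β-rule — branch into ¬(¬q5 → (¬q4 → ¬q5))  //  ¬¬q2.
      branch 2.1 (add ¬(¬q5 → (¬q4 → ¬q5))):
        ¬(¬q5 → (¬q4 → ¬q5)): α-rule — add ¬q5, ¬(¬q4 → ¬q5).
        × closes — contains both q5 and ¬q5.
      branch 2.2 (add ¬¬q2):
        ○ open, literals {q1=false, q2=true, q5=true}.
2 branches closed, 2 open.
An open branch gives a countermodel: q1=false, q2=true, q5=true (unmentioned atoms arbitrary); the premises hold there but the conclusion fails.

No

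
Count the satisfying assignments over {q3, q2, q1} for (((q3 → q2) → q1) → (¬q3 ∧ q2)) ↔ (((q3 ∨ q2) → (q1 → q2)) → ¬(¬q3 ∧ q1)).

Initial set: {((((q3 → q2) → q1) → (¬q3 ∧ q2)) ↔ (((q3 ∨ q2) → (q1 → q2)) → ¬(¬q3 ∧ q1)))}.
((((q3 → q2) → q1) → (¬q3 ∧ q2)) ↔ (((q3 ∨ q2) → (q1 → q2)) → ¬(¬q3 ∧ q1))): β-rule — branch into (((q3 → q2) → q1) → (¬q3 ∧ q2)), (((q3 ∨ q2) → (q1 → q2)) → ¬(¬q3 ∧ q1))  //  ¬(((q3 → q2) → q1) → (¬q3 ∧ q2)), ¬(((q3 ∨ q2) → (q1 → q2)) → ¬(¬q3 ∧ q1)).
  branch 1 (add (((q3 → q2) → q1) → (¬q3 ∧ q2)), (((q3 ∨ q2) → (q1 → q2)) → ¬(¬q3 ∧ q1))):
    (((q3 → q2) → q1) → (¬q3 ∧ q2)): β-rule — branch into ¬((q3 → q2) → q1)  //  (¬q3 ∧ q2).
      branch 1.1 (add ¬((q3 → q2) → q1)):
        ¬((q3 → q2) → q1): α-rule — add (q3 → q2), ¬q1.
        (((q3 ∨ q2) → (q1 → q2)) → ¬(¬q3 ∧ q1)): β-rule — branch into ¬((q3 ∨ q2) → (q1 → q2))  //  ¬(¬q3 ∧ q1).
          branch 1.1.1 (add ¬((q3 ∨ q2) → (q1 → q2))):
            ¬((q3 ∨ q2) → (q1 → q2)): α-rule — add (q3 ∨ q2), ¬(q1 → q2).
            ¬(q1 → q2): α-rule — add q1, ¬q2.
            × closes — contains both q1 and ¬q1.
          branch 1.1.2 (add ¬(¬q3 ∧ q1)):
            (q3 → q2): β-rule — branch into ¬q3  //  q2.
              branch 1.1.2.1 (add ¬q3):
                ¬(¬q3 ∧ q1): β-rule — branch into ¬¬q3  //  ¬q1.
                  branch 1.1.2.1.1 (add ¬¬q3):
                    × closes — contains both q3 and ¬q3.
                  branch 1.1.2.1.2 (add ¬q1):
                    ○ open, literals {q1=false, q3=false}.
              branch 1.1.2.2 (add q2):
                ¬(¬q3 ∧ q1): β-rule — branch into ¬¬q3  //  ¬q1.
                  branch 1.1.2.2.1 (add ¬¬q3):
                    ○ open, literals {q1=false, q2=true, q3=true}.
                  branch 1.1.2.2.2 (add ¬q1):
                    ○ open, literals {q1=false, q2=true}.
      branch 1.2 (add (¬q3 ∧ q2)):
        (¬q3 ∧ q2): α-rule — add ¬q3, q2.
        (((q3 ∨ q2) → (q1 → q2)) → ¬(¬q3 ∧ q1)): β-rule — branch into ¬((q3 ∨ q2) → (q1 → q2))  //  ¬(¬q3 ∧ q1).
          branch 1.2.1 (add ¬((q3 ∨ q2) → (q1 → q2))):
            ¬((q3 ∨ q2) → (q1 → q2)): α-rule — add (q3 ∨ q2), ¬(q1 → q2).
            ¬(q1 → q2): α-rule — add q1, ¬q2.
            × closes — contains both q2 and ¬q2.
          branch 1.2.2 (add ¬(¬q3 ∧ q1)):
            ¬(¬q3 ∧ q1): β-rule — branch into ¬¬q3  //  ¬q1.
              branch 1.2.2.1 (add ¬¬q3):
                × closes — contains both q3 and ¬q3.
              branch 1.2.2.2 (add ¬q1):
                ○ open, literals {q1=false, q2=true, q3=false}.
  branch 2 (add ¬(((q3 → q2) → q1) → (¬q3 ∧ q2)), ¬(((q3 ∨ q2) → (q1 → q2)) → ¬(¬q3 ∧ q1))):
    ¬(((q3 → q2) → q1) → (¬q3 ∧ q2)): α-rule — add ((q3 → q2) → q1), ¬(¬q3 ∧ q2).
    ¬(((q3 ∨ q2) → (q1 → q2)) → ¬(¬q3 ∧ q1)): α-rule — add ((q3 ∨ q2) → (q1 → q2)), ¬¬(¬q3 ∧ q1).
    ¬¬(¬q3 ∧ q1): α-rule — add ¬q3, q1.
    ((q3 → q2) → q1): β-rule — branch into ¬(q3 → q2)  //  q1.
      branch 2.1 (add ¬(q3 → q2)):
        ¬(q3 → q2): α-rule — add q3, ¬q2.
        × closes — contains both q3 and ¬q3.
      branch 2.2 (add q1):
        ¬(¬q3 ∧ q2): β-rule — branch into ¬¬q3  //  ¬q2.
          branch 2.2.1 (add ¬¬q3):
            × closes — contains both q3 and ¬q3.
          branch 2.2.2 (add ¬q2):
            ((q3 ∨ q2) → (q1 → q2)): β-rule — branch into ¬(q3 ∨ q2)  //  (q1 → q2).
              branch 2.2.2.1 (add ¬(q3 ∨ q2)):
                ¬(q3 ∨ q2): α-rule — add ¬q3, ¬q2.
                ○ open, literals {q1=true, q2=false, q3=false}.
              branch 2.2.2.2 (add (q1 → q2)):
                (q1 → q2): β-rule — branch into ¬q1  //  q2.
                  branch 2.2.2.2.1 (add ¬q1):
                    × closes — contains both q1 and ¬q1.
                  branch 2.2.2.2.2 (add q2):
                    × closes — contains both q2 and ¬q2.
8 branches closed, 5 open.
Each open branch fixes some atoms; the unmentioned ones are free. Counting distinct full assignments: branch {q1=false, q3=false} (q2) contributes 2 new; branch {q1=false, q2=true, q3=true} (none free) contributes 1 new; branch {q1=false, q2=true} (q3) contributes 0 new; branch {q1=false, q2=true, q3=false} (none free) contributes 0 new; branch {q1=true, q2=false, q3=false} (none free) contributes 1 new. Total: 4.

4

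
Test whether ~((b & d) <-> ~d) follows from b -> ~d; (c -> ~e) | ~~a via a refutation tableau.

No

Initial set: {(b -> ~d); ((c -> ~e) | ~~a); ~~((b & d) <-> ~d)}.
(b -> ~d): β-rule — branch into ~b  //  ~d.
  branch 1 (add ~b):
    ((c -> ~e) | ~~a): β-rule — branch into (c -> ~e)  //  ~~a.
      branch 1.1 (add (c -> ~e)):
        ~~((b & d) <-> ~d): β-rule — branch into (b & d), ~d  //  ~(b & d), ~~d.
          branch 1.1.1 (add (b & d), ~d):
            (b & d): α-rule — add b, d.
            × closes — contains both b and ~b.
          branch 1.1.2 (add ~(b & d), ~~d):
            (c -> ~e): β-rule — branch into ~c  //  ~e.
              branch 1.1.2.1 (add ~c):
                ~(b & d): β-rule — branch into ~b  //  ~d.
                  branch 1.1.2.1.1 (add ~b):
                    ○ open, literals {b=0, c=0, d=1}.
                  branch 1.1.2.1.2 (add ~d):
                    × closes — contains both d and ~d.
              branch 1.1.2.2 (add ~e):
                ~(b & d): β-rule — branch into ~b  //  ~d.
                  branch 1.1.2.2.1 (add ~b):
                    ○ open, literals {b=0, d=1, e=0}.
                  branch 1.1.2.2.2 (add ~d):
                    × closes — contains both d and ~d.
      branch 1.2 (add ~~a):
        ~~a: drop double negation, giving a.
        ~~((b & d) <-> ~d): β-rule — branch into (b & d), ~d  //  ~(b & d), ~~d.
          branch 1.2.1 (add (b & d), ~d):
            (b & d): α-rule — add b, d.
            × closes — contains both b and ~b.
          branch 1.2.2 (add ~(b & d), ~~d):
            ~(b & d): β-rule — branch into ~b  //  ~d.
              branch 1.2.2.1 (add ~b):
                ○ open, literals {a=1, b=0, d=1}.
              branch 1.2.2.2 (add ~d):
                × closes — contains both d and ~d.
  branch 2 (add ~d):
    ((c -> ~e) | ~~a): β-rule — branch into (c -> ~e)  //  ~~a.
      branch 2.1 (add (c -> ~e)):
        ~~((b & d) <-> ~d): β-rule — branch into (b & d), ~d  //  ~(b & d), ~~d.
          branch 2.1.1 (add (b & d), ~d):
            (b & d): α-rule — add b, d.
            × closes — contains both d and ~d.
          branch 2.1.2 (add ~(b & d), ~~d):
            × closes — contains both d and ~d.
      branch 2.2 (add ~~a):
        ~~a: drop double negation, giving a.
        ~~((b & d) <-> ~d): β-rule — branch into (b & d), ~d  //  ~(b & d), ~~d.
          branch 2.2.1 (add (b & d), ~d):
            (b & d): α-rule — add b, d.
            × closes — contains both d and ~d.
          branch 2.2.2 (add ~(b & d), ~~d):
            × closes — contains both d and ~d.
9 branches closed, 3 open.
An open branch gives a countermodel: b=0, c=0, d=1 (unmentioned atoms arbitrary); the premises hold there but the conclusion fails.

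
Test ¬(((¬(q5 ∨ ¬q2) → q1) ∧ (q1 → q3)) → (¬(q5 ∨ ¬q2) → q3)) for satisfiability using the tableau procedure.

Unsatisfiable

Initial set: {¬(((¬(q5 ∨ ¬q2) → q1) ∧ (q1 → q3)) → (¬(q5 ∨ ¬q2) → q3))}.
¬(((¬(q5 ∨ ¬q2) → q1) ∧ (q1 → q3)) → (¬(q5 ∨ ¬q2) → q3)): α-rule — add ((¬(q5 ∨ ¬q2) → q1) ∧ (q1 → q3)), ¬(¬(q5 ∨ ¬q2) → q3).
((¬(q5 ∨ ¬q2) → q1) ∧ (q1 → q3)): α-rule — add (¬(q5 ∨ ¬q2) → q1), (q1 → q3).
¬(¬(q5 ∨ ¬q2) → q3): α-rule — add ¬(q5 ∨ ¬q2), ¬q3.
¬(q5 ∨ ¬q2): α-rule — add ¬q5, ¬¬q2.
(¬(q5 ∨ ¬q2) → q1): β-rule — branch into ¬¬(q5 ∨ ¬q2)  //  q1.
  branch 1 (add ¬¬(q5 ∨ ¬q2)):
    (q1 → q3): β-rule — branch into ¬q1  //  q3.
      branch 1.1 (add ¬q1):
        ¬¬(q5 ∨ ¬q2): β-rule — branch into q5  //  ¬q2.
          branch 1.1.1 (add q5):
            × closes — contains both q5 and ¬q5.
          branch 1.1.2 (add ¬q2):
            × closes — contains both q2 and ¬q2.
      branch 1.2 (add q3):
        × closes — contains both q3 and ¬q3.
  branch 2 (add q1):
    (q1 → q3): β-rule — branch into ¬q1  //  q3.
      branch 2.1 (add ¬q1):
        × closes — contains both q1 and ¬q1.
      branch 2.2 (add q3):
        × closes — contains both q3 and ¬q3.
All 5 branches close.
Every branch closed; the formula is unsatisfiable.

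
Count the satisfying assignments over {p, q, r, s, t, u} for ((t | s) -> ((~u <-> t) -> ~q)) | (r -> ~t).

Initial set: {T (((t | s) -> ((~u <-> t) -> ~q)) | (r -> ~t))}.
T (((t | s) -> ((~u <-> t) -> ~q)) | (r -> ~t)): β-rule — branch into T ((t | s) -> ((~u <-> t) -> ~q))  //  T (r -> ~t).
  branch 1 (add T ((t | s) -> ((~u <-> t) -> ~q))):
    T ((t | s) -> ((~u <-> t) -> ~q)): β-rule — branch into F (t | s)  //  T ((~u <-> t) -> ~q).
      branch 1.1 (add F (t | s)):
        F (t | s): α-rule — add F t, F s.
        ○ open, literals {s=F, t=F}.
      branch 1.2 (add T ((~u <-> t) -> ~q)):
        T ((~u <-> t) -> ~q): β-rule — branch into F (~u <-> t)  //  T ~q.
          branch 1.2.1 (add F (~u <-> t)):
            F (~u <-> t): β-rule — branch into T ~u, F t  //  F ~u, T t.
              branch 1.2.1.1 (add T ~u, F t):
                ○ open, literals {t=F, u=F}.
              branch 1.2.1.2 (add F ~u, T t):
                ○ open, literals {t=T, u=T}.
          branch 1.2.2 (add T ~q):
            ○ open, literals {q=F}.
  branch 2 (add T (r -> ~t)):
    T (r -> ~t): β-rule — branch into F r  //  T ~t.
      branch 2.1 (add F r):
        ○ open, literals {r=F}.
      branch 2.2 (add T ~t):
        ○ open, literals {t=F}.
0 branches closed, 6 open.
Each open branch fixes some atoms; the unmentioned ones are free. Counting distinct full assignments: branch {s=F, t=F} (p, q, r, u) contributes 16 new; branch {t=F, u=F} (p, q, r, s) contributes 8 new; branch {t=T, u=T} (p, q, r, s) contributes 16 new; branch {q=F} (p, r, s, t, u) contributes 12 new; branch {r=F} (p, q, s, t, u) contributes 6 new; branch {t=F} (p, q, r, s, u) contributes 2 new. Total: 60.

60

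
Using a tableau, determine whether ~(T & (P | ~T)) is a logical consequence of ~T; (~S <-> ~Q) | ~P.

Initial set: {T ~T; T ((~S <-> ~Q) | ~P); F ~(T & (P | ~T))}.
F ~(T & (P | ~T)): α-rule — add T T, T (P | ~T).
× closes — contains both T and ~T.
All 1 branch closes.
Every branch closed, so the premises entail the conclusion.

Yes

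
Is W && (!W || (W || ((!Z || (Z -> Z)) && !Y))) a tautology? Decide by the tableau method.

Assume the negation and expand:
Initial set: {!(W && (!W || (W || ((!Z || (Z -> Z)) && !Y))))}.
!(W && (!W || (W || ((!Z || (Z -> Z)) && !Y)))): β-rule — branch into !W  //  !(!W || (W || ((!Z || (Z -> Z)) && !Y))).
  branch 1 (add !W):
    ○ open, literals {W=F}.
  branch 2 (add !(!W || (W || ((!Z || (Z -> Z)) && !Y)))):
    !(!W || (W || ((!Z || (Z -> Z)) && !Y))): α-rule — add !!W, !(W || ((!Z || (Z -> Z)) && !Y)).
    !(W || ((!Z || (Z -> Z)) && !Y)): α-rule — add !W, !((!Z || (Z -> Z)) && !Y).
    × closes — contains both W and !W.
1 branch closed, 1 open.
An open branch gives a countermodel: W=F (unmentioned atoms arbitrary); under it the original formula is false.

Not valid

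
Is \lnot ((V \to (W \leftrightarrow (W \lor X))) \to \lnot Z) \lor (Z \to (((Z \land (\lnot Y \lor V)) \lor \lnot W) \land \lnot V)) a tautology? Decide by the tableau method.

Not valid

Assume the negation and expand:
Initial set: {F (\lnot ((V \to (W \leftrightarrow (W \lor X))) \to \lnot Z) \lor (Z \to (((Z \land (\lnot Y \lor V)) \lor \lnot W) \land \lnot V)))}.
F (\lnot ((V \to (W \leftrightarrow (W \lor X))) \to \lnot Z) \lor (Z \to (((Z \land (\lnot Y \lor V)) \lor \lnot W) \land \lnot V))): α-rule — add F \lnot ((V \to (W \leftrightarrow (W \lor X))) \to \lnot Z), F (Z \to (((Z \land (\lnot Y \lor V)) \lor \lnot W) \land \lnot V)).
F (Z \to (((Z \land (\lnot Y \lor V)) \lor \lnot W) \land \lnot V)): α-rule — add T Z, F (((Z \land (\lnot Y \lor V)) \lor \lnot W) \land \lnot V).
F \lnot ((V \to (W \leftrightarrow (W \lor X))) \to \lnot Z): β-rule — branch into F (V \to (W \leftrightarrow (W \lor X)))  //  T \lnot Z.
  branch 1 (add F (V \to (W \leftrightarrow (W \lor X)))):
    F (V \to (W \leftrightarrow (W \lor X))): α-rule — add T V, F (W \leftrightarrow (W \lor X)).
    F (((Z \land (\lnot Y \lor V)) \lor \lnot W) \land \lnot V): β-rule — branch into F ((Z \land (\lnot Y \lor V)) \lor \lnot W)  //  F \lnot V.
      branch 1.1 (add F ((Z \land (\lnot Y \lor V)) \lor \lnot W)):
        F ((Z \land (\lnot Y \lor V)) \lor \lnot W): α-rule — add F (Z \land (\lnot Y \lor V)), F \lnot W.
        F (W \leftrightarrow (W \lor X)): β-rule — branch into T W, F (W \lor X)  //  F W, T (W \lor X).
          branch 1.1.1 (add T W, F (W \lor X)):
            F (W \lor X): α-rule — add F W, F X.
            × closes — contains both W and \lnot W.
          branch 1.1.2 (add F W, T (W \lor X)):
            × closes — contains both W and \lnot W.
      branch 1.2 (add F \lnot V):
        F (W \leftrightarrow (W \lor X)): β-rule — branch into T W, F (W \lor X)  //  F W, T (W \lor X).
          branch 1.2.1 (add T W, F (W \lor X)):
            F (W \lor X): α-rule — add F W, F X.
            × closes — contains both W and \lnot W.
          branch 1.2.2 (add F W, T (W \lor X)):
            T (W \lor X): β-rule — branch into T W  //  T X.
              branch 1.2.2.1 (add T W):
                × closes — contains both W and \lnot W.
              branch 1.2.2.2 (add T X):
                ○ open, literals {V=T, W=F, X=T, Z=T}.
  branch 2 (add T \lnot Z):
    × closes — contains both Z and \lnot Z.
5 branches closed, 1 open.
An open branch gives a countermodel: V=T, W=F, X=T, Z=T (unmentioned atoms arbitrary); under it the original formula is false.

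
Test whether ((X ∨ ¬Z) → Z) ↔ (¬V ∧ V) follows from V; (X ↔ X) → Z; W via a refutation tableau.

No

Initial set: {T V; T ((X ↔ X) → Z); T W; F (((X ∨ ¬Z) → Z) ↔ (¬V ∧ V))}.
T ((X ↔ X) → Z): β-rule — branch into F (X ↔ X)  //  T Z.
  branch 1 (add F (X ↔ X)):
    F (((X ∨ ¬Z) → Z) ↔ (¬V ∧ V)): β-rule — branch into T ((X ∨ ¬Z) → Z), F (¬V ∧ V)  //  F ((X ∨ ¬Z) → Z), T (¬V ∧ V).
      branch 1.1 (add T ((X ∨ ¬Z) → Z), F (¬V ∧ V)):
        F (X ↔ X): β-rule — branch into T X, F X  //  F X, T X.
          branch 1.1.1 (add T X, F X):
            × closes — contains both X and ¬X.
          branch 1.1.2 (add F X, T X):
            × closes — contains both X and ¬X.
      branch 1.2 (add F ((X ∨ ¬Z) → Z), T (¬V ∧ V)):
        F ((X ∨ ¬Z) → Z): α-rule — add T (X ∨ ¬Z), F Z.
        T (¬V ∧ V): α-rule — add T ¬V, T V.
        × closes — contains both V and ¬V.
  branch 2 (add T Z):
    F (((X ∨ ¬Z) → Z) ↔ (¬V ∧ V)): β-rule — branch into T ((X ∨ ¬Z) → Z), F (¬V ∧ V)  //  F ((X ∨ ¬Z) → Z), T (¬V ∧ V).
      branch 2.1 (add T ((X ∨ ¬Z) → Z), F (¬V ∧ V)):
        T ((X ∨ ¬Z) → Z): β-rule — branch into F (X ∨ ¬Z)  //  T Z.
          branch 2.1.1 (add F (X ∨ ¬Z)):
            F (X ∨ ¬Z): α-rule — add F X, F ¬Z.
            F (¬V ∧ V): β-rule — branch into F ¬V  //  F V.
              branch 2.1.1.1 (add F ¬V):
                ○ open, literals {V=true, W=true, X=false, Z=true}.
              branch 2.1.1.2 (add F V):
                × closes — contains both V and ¬V.
          branch 2.1.2 (add T Z):
            F (¬V ∧ V): β-rule — branch into F ¬V  //  F V.
              branch 2.1.2.1 (add F ¬V):
                ○ open, literals {V=true, W=true, Z=true}.
              branch 2.1.2.2 (add F V):
                × closes — contains both V and ¬V.
      branch 2.2 (add F ((X ∨ ¬Z) → Z), T (¬V ∧ V)):
        F ((X ∨ ¬Z) → Z): α-rule — add T (X ∨ ¬Z), F Z.
        × closes — contains both Z and ¬Z.
6 branches closed, 2 open.
An open branch gives a countermodel: V=true, W=true, X=false, Z=true (unmentioned atoms arbitrary); the premises hold there but the conclusion fails.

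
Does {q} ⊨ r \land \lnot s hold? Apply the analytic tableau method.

Initial set: {q; \lnot (r \land \lnot s)}.
\lnot (r \land \lnot s): β-rule — branch into \lnot r  //  \lnot \lnot s.
  branch 1 (add \lnot r):
    ○ open, literals {q=T, r=F}.
  branch 2 (add \lnot \lnot s):
    ○ open, literals {q=T, s=T}.
0 branches closed, 2 open.
An open branch gives a countermodel: q=T, r=F (unmentioned atoms arbitrary); the premises hold there but the conclusion fails.

No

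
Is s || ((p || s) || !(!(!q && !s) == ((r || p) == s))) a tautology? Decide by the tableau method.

Not valid

Assume the negation and expand:
Initial set: {!(s || ((p || s) || !(!(!q && !s) == ((r || p) == s))))}.
!(s || ((p || s) || !(!(!q && !s) == ((r || p) == s)))): α-rule — add !s, !((p || s) || !(!(!q && !s) == ((r || p) == s))).
!((p || s) || !(!(!q && !s) == ((r || p) == s))): α-rule — add !(p || s), !!(!(!q && !s) == ((r || p) == s)).
!(p || s): α-rule — add !p, !s.
!!(!(!q && !s) == ((r || p) == s)): β-rule — branch into !(!q && !s), ((r || p) == s)  //  !!(!q && !s), !((r || p) == s).
  branch 1 (add !(!q && !s), ((r || p) == s)):
    !(!q && !s): β-rule — branch into !!q  //  !!s.
      branch 1.1 (add !!q):
        ((r || p) == s): β-rule — branch into (r || p), s  //  !(r || p), !s.
          branch 1.1.1 (add (r || p), s):
            × closes — contains both s and !s.
          branch 1.1.2 (add !(r || p), !s):
            !(r || p): α-rule — add !r, !p.
            ○ open, literals {p=false, q=true, r=false, s=false}.
      branch 1.2 (add !!s):
        × closes — contains both s and !s.
  branch 2 (add !!(!q && !s), !((r || p) == s)):
    !!(!q && !s): α-rule — add !q, !s.
    !((r || p) == s): β-rule — branch into (r || p), !s  //  !(r || p), s.
      branch 2.1 (add (r || p), !s):
        (r || p): β-rule — branch into r  //  p.
          branch 2.1.1 (add r):
            ○ open, literals {p=false, q=false, r=true, s=false}.
          branch 2.1.2 (add p):
            × closes — contains both p and !p.
      branch 2.2 (add !(r || p), s):
        × closes — contains both s and !s.
4 branches closed, 2 open.
An open branch gives a countermodel: p=false, q=true, r=false, s=false (unmentioned atoms arbitrary); under it the original formula is false.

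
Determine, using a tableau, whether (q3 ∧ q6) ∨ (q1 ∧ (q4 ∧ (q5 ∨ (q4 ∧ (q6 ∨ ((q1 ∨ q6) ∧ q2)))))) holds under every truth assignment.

Assume the negation and expand:
Initial set: {¬((q3 ∧ q6) ∨ (q1 ∧ (q4 ∧ (q5 ∨ (q4 ∧ (q6 ∨ ((q1 ∨ q6) ∧ q2)))))))}.
¬((q3 ∧ q6) ∨ (q1 ∧ (q4 ∧ (q5 ∨ (q4 ∧ (q6 ∨ ((q1 ∨ q6) ∧ q2))))))): α-rule — add ¬(q3 ∧ q6), ¬(q1 ∧ (q4 ∧ (q5 ∨ (q4 ∧ (q6 ∨ ((q1 ∨ q6) ∧ q2)))))).
¬(q3 ∧ q6): β-rule — branch into ¬q3  //  ¬q6.
  branch 1 (add ¬q3):
    ¬(q1 ∧ (q4 ∧ (q5 ∨ (q4 ∧ (q6 ∨ ((q1 ∨ q6) ∧ q2)))))): β-rule — branch into ¬q1  //  ¬(q4 ∧ (q5 ∨ (q4 ∧ (q6 ∨ ((q1 ∨ q6) ∧ q2))))).
      branch 1.1 (add ¬q1):
        ○ open, literals {q1=F, q3=F}.
      branch 1.2 (add ¬(q4 ∧ (q5 ∨ (q4 ∧ (q6 ∨ ((q1 ∨ q6) ∧ q2)))))):
        ¬(q4 ∧ (q5 ∨ (q4 ∧ (q6 ∨ ((q1 ∨ q6) ∧ q2))))): β-rule — branch into ¬q4  //  ¬(q5 ∨ (q4 ∧ (q6 ∨ ((q1 ∨ q6) ∧ q2)))).
          branch 1.2.1 (add ¬q4):
            ○ open, literals {q3=F, q4=F}.
          branch 1.2.2 (add ¬(q5 ∨ (q4 ∧ (q6 ∨ ((q1 ∨ q6) ∧ q2))))):
            ¬(q5 ∨ (q4 ∧ (q6 ∨ ((q1 ∨ q6) ∧ q2)))): α-rule — add ¬q5, ¬(q4 ∧ (q6 ∨ ((q1 ∨ q6) ∧ q2))).
            ¬(q4 ∧ (q6 ∨ ((q1 ∨ q6) ∧ q2))): β-rule — branch into ¬q4  //  ¬(q6 ∨ ((q1 ∨ q6) ∧ q2)).
              branch 1.2.2.1 (add ¬q4):
                ○ open, literals {q3=F, q4=F, q5=F}.
              branch 1.2.2.2 (add ¬(q6 ∨ ((q1 ∨ q6) ∧ q2))):
                ¬(q6 ∨ ((q1 ∨ q6) ∧ q2)): α-rule — add ¬q6, ¬((q1 ∨ q6) ∧ q2).
                ¬((q1 ∨ q6) ∧ q2): β-rule — branch into ¬(q1 ∨ q6)  //  ¬q2.
                  branch 1.2.2.2.1 (add ¬(q1 ∨ q6)):
                    ¬(q1 ∨ q6): α-rule — add ¬q1, ¬q6.
                    ○ open, literals {q1=F, q3=F, q5=F, q6=F}.
                  branch 1.2.2.2.2 (add ¬q2):
                    ○ open, literals {q2=F, q3=F, q5=F, q6=F}.
  branch 2 (add ¬q6):
    ¬(q1 ∧ (q4 ∧ (q5 ∨ (q4 ∧ (q6 ∨ ((q1 ∨ q6) ∧ q2)))))): β-rule — branch into ¬q1  //  ¬(q4 ∧ (q5 ∨ (q4 ∧ (q6 ∨ ((q1 ∨ q6) ∧ q2))))).
      branch 2.1 (add ¬q1):
        ○ open, literals {q1=F, q6=F}.
      branch 2.2 (add ¬(q4 ∧ (q5 ∨ (q4 ∧ (q6 ∨ ((q1 ∨ q6) ∧ q2)))))):
        ¬(q4 ∧ (q5 ∨ (q4 ∧ (q6 ∨ ((q1 ∨ q6) ∧ q2))))): β-rule — branch into ¬q4  //  ¬(q5 ∨ (q4 ∧ (q6 ∨ ((q1 ∨ q6) ∧ q2)))).
          branch 2.2.1 (add ¬q4):
            ○ open, literals {q4=F, q6=F}.
          branch 2.2.2 (add ¬(q5 ∨ (q4 ∧ (q6 ∨ ((q1 ∨ q6) ∧ q2))))):
            ¬(q5 ∨ (q4 ∧ (q6 ∨ ((q1 ∨ q6) ∧ q2)))): α-rule — add ¬q5, ¬(q4 ∧ (q6 ∨ ((q1 ∨ q6) ∧ q2))).
            ¬(q4 ∧ (q6 ∨ ((q1 ∨ q6) ∧ q2))): β-rule — branch into ¬q4  //  ¬(q6 ∨ ((q1 ∨ q6) ∧ q2)).
              branch 2.2.2.1 (add ¬q4):
                ○ open, literals {q4=F, q5=F, q6=F}.
              branch 2.2.2.2 (add ¬(q6 ∨ ((q1 ∨ q6) ∧ q2))):
                ¬(q6 ∨ ((q1 ∨ q6) ∧ q2)): α-rule — add ¬q6, ¬((q1 ∨ q6) ∧ q2).
                ¬((q1 ∨ q6) ∧ q2): β-rule — branch into ¬(q1 ∨ q6)  //  ¬q2.
                  branch 2.2.2.2.1 (add ¬(q1 ∨ q6)):
                    ¬(q1 ∨ q6): α-rule — add ¬q1, ¬q6.
                    ○ open, literals {q1=F, q5=F, q6=F}.
                  branch 2.2.2.2.2 (add ¬q2):
                    ○ open, literals {q2=F, q5=F, q6=F}.
0 branches closed, 10 open.
An open branch gives a countermodel: q1=F, q3=F (unmentioned atoms arbitrary); under it the original formula is false.

Not valid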